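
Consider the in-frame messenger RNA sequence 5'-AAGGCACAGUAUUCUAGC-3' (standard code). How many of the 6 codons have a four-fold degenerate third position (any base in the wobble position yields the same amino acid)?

2

Codon 1 AAG (Lys): third position 2-fold.
Codon 2 GCA (Ala): third position 4-fold.
Codon 3 CAG (Gln): third position 2-fold.
Codon 4 UAU (Tyr): third position 2-fold.
Codon 5 UCU (Ser): third position 4-fold.
Codon 6 AGC (Ser): third position 2-fold.
Four-fold degenerate third positions: 2.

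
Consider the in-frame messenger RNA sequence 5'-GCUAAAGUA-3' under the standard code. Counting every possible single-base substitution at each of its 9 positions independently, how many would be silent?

7

Codon 1 (GCU, Ala): 3 synonymous substitutions.
Codon 2 (AAA, Lys): 1 synonymous substitution.
Codon 3 (GUA, Val): 3 synonymous substitutions.
Total: 3 + 1 + 3 = 7.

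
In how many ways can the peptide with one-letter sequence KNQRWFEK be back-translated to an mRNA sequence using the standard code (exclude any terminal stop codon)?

Lys: 2 codons.
Asn: 2 codons.
Gln: 2 codons.
Arg: 6 codons.
Trp: 1 codon.
Phe: 2 codons.
Glu: 2 codons.
Lys: 2 codons.
2 × 2 × 2 × 6 × 1 × 2 × 2 × 2 = 384.

384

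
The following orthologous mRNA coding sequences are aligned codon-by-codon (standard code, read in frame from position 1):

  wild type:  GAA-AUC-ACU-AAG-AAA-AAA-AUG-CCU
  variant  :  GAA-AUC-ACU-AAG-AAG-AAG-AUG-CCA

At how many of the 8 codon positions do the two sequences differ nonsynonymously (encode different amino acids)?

Codon 1: GAA Glu / GAA Glu — identical.
Codon 2: AUC Ile / AUC Ile — identical.
Codon 3: ACU Thr / ACU Thr — identical.
Codon 4: AAG Lys / AAG Lys — identical.
Codon 5: AAA Lys / AAG Lys — synonymous.
Codon 6: AAA Lys / AAG Lys — synonymous.
Codon 7: AUG Met / AUG Met — identical.
Codon 8: CCU Pro / CCA Pro — synonymous.
Nonsynonymous differences: 0.

0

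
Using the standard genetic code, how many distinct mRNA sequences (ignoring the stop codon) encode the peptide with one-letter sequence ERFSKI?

Glu: 2 codons.
Arg: 6 codons.
Phe: 2 codons.
Ser: 6 codons.
Lys: 2 codons.
Ile: 3 codons.
2 × 6 × 2 × 6 × 2 × 3 = 864.

864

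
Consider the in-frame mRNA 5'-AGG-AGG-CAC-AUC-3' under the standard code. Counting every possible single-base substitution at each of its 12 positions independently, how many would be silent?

7

Codon 1 (AGG, Arg): 2 synonymous substitutions.
Codon 2 (AGG, Arg): 2 synonymous substitutions.
Codon 3 (CAC, His): 1 synonymous substitution.
Codon 4 (AUC, Ile): 2 synonymous substitutions.
Total: 2 + 2 + 1 + 2 = 7.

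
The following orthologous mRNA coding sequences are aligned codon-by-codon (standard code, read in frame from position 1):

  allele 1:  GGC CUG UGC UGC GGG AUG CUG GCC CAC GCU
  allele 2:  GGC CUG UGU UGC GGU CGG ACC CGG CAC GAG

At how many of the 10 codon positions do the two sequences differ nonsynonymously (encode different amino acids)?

4

Codon 1: GGC Gly / GGC Gly — identical.
Codon 2: CUG Leu / CUG Leu — identical.
Codon 3: UGC Cys / UGU Cys — synonymous.
Codon 4: UGC Cys / UGC Cys — identical.
Codon 5: GGG Gly / GGU Gly — synonymous.
Codon 6: AUG Met / CGG Arg — nonsynonymous.
Codon 7: CUG Leu / ACC Thr — nonsynonymous.
Codon 8: GCC Ala / CGG Arg — nonsynonymous.
Codon 9: CAC His / CAC His — identical.
Codon 10: GCU Ala / GAG Glu — nonsynonymous.
Nonsynonymous differences: 4.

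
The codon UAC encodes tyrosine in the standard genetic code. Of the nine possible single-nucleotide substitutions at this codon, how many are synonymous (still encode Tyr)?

1

Position 1: none → 0 synonymous.
Position 2: none → 0 synonymous.
Position 3: UAU → 1 synonymous.
Total: 0 + 0 + 1 = 1.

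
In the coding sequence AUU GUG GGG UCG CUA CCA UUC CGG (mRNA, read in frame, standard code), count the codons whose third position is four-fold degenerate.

6

Codon 1 AUU (Ile): third position 3-fold.
Codon 2 GUG (Val): third position 4-fold.
Codon 3 GGG (Gly): third position 4-fold.
Codon 4 UCG (Ser): third position 4-fold.
Codon 5 CUA (Leu): third position 4-fold.
Codon 6 CCA (Pro): third position 4-fold.
Codon 7 UUC (Phe): third position 2-fold.
Codon 8 CGG (Arg): third position 4-fold.
Four-fold degenerate third positions: 6.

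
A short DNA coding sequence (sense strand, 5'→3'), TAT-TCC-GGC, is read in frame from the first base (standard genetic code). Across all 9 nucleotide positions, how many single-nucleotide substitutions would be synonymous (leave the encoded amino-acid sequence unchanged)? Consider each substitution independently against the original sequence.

Codon 1 (TAT, Tyr): 1 synonymous substitution.
Codon 2 (TCC, Ser): 3 synonymous substitutions.
Codon 3 (GGC, Gly): 3 synonymous substitutions.
Total: 1 + 3 + 3 = 7.

7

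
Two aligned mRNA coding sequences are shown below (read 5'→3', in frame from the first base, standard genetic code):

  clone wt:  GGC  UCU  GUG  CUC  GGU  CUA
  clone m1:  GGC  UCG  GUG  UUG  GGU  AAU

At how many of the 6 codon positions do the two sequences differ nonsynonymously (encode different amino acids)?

1

Codon 1: GGC Gly / GGC Gly — identical.
Codon 2: UCU Ser / UCG Ser — synonymous.
Codon 3: GUG Val / GUG Val — identical.
Codon 4: CUC Leu / UUG Leu — synonymous.
Codon 5: GGU Gly / GGU Gly — identical.
Codon 6: CUA Leu / AAU Asn — nonsynonymous.
Nonsynonymous differences: 1.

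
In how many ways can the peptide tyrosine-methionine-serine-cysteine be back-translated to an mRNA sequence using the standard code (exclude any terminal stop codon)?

24

Tyr: 2 codons.
Met: 1 codon.
Ser: 6 codons.
Cys: 2 codons.
2 × 1 × 6 × 2 = 24.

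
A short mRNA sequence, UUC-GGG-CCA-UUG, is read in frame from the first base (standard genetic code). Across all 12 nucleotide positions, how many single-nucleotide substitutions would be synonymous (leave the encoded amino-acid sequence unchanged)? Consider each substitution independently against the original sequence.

9

Codon 1 (UUC, Phe): 1 synonymous substitution.
Codon 2 (GGG, Gly): 3 synonymous substitutions.
Codon 3 (CCA, Pro): 3 synonymous substitutions.
Codon 4 (UUG, Leu): 2 synonymous substitutions.
Total: 1 + 3 + 3 + 2 = 9.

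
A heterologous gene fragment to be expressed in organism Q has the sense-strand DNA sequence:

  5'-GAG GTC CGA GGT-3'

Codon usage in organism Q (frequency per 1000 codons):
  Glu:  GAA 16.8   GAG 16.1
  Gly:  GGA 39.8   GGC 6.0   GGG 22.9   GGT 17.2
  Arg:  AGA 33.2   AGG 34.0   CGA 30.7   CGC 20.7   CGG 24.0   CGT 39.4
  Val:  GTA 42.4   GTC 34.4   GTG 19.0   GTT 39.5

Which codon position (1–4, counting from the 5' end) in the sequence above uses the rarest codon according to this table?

Codon 1 GAG (Glu): 16.1 per 1000.
Codon 2 GTC (Val): 34.4 per 1000.
Codon 3 CGA (Arg): 30.7 per 1000.
Codon 4 GGT (Gly): 17.2 per 1000.
Lowest frequency is 16.1 at codon 1.

1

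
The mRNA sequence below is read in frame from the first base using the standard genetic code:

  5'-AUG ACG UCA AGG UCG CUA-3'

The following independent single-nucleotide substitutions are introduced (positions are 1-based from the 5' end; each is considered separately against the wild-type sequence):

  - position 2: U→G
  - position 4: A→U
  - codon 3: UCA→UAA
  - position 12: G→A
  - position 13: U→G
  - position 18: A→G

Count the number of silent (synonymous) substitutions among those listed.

Codon 1: AUG (Met) → AGG (Arg) — missense.
Codon 2: ACG (Thr) → UCG (Ser) — missense.
Codon 3: UCA (Ser) → UAA (Stop) — nonsense.
Codon 4: AGG (Arg) → AGA (Arg) — synonymous.
Codon 5: UCG (Ser) → GCG (Ala) — missense.
Codon 6: CUA (Leu) → CUG (Leu) — synonymous.
Synonymous: 2 of 6.

2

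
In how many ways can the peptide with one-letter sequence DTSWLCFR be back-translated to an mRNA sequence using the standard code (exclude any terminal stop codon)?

6912

Asp: 2 codons.
Thr: 4 codons.
Ser: 6 codons.
Trp: 1 codon.
Leu: 6 codons.
Cys: 2 codons.
Phe: 2 codons.
Arg: 6 codons.
2 × 4 × 6 × 1 × 6 × 2 × 2 × 6 = 6912.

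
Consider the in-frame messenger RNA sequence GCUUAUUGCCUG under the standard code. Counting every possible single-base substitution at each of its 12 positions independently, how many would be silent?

Codon 1 (GCU, Ala): 3 synonymous substitutions.
Codon 2 (UAU, Tyr): 1 synonymous substitution.
Codon 3 (UGC, Cys): 1 synonymous substitution.
Codon 4 (CUG, Leu): 4 synonymous substitutions.
Total: 3 + 1 + 1 + 4 = 9.

9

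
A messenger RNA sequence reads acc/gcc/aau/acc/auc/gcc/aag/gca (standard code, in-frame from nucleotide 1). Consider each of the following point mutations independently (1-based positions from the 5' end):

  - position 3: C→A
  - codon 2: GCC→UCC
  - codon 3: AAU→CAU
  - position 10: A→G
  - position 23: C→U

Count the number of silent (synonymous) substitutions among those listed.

1

Codon 1: ACC (Thr) → ACA (Thr) — synonymous.
Codon 2: GCC (Ala) → UCC (Ser) — missense.
Codon 3: AAU (Asn) → CAU (His) — missense.
Codon 4: ACC (Thr) → GCC (Ala) — missense.
Codon 8: GCA (Ala) → GUA (Val) — missense.
Synonymous: 1 of 5.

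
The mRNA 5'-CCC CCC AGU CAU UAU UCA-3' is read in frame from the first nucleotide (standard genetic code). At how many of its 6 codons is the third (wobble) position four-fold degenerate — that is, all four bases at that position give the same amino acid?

3

Codon 1 CCC (Pro): third position 4-fold.
Codon 2 CCC (Pro): third position 4-fold.
Codon 3 AGU (Ser): third position 2-fold.
Codon 4 CAU (His): third position 2-fold.
Codon 5 UAU (Tyr): third position 2-fold.
Codon 6 UCA (Ser): third position 4-fold.
Four-fold degenerate third positions: 3.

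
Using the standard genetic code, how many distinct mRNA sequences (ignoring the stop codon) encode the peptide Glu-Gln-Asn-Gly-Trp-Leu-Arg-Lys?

2304

Glu: 2 codons.
Gln: 2 codons.
Asn: 2 codons.
Gly: 4 codons.
Trp: 1 codon.
Leu: 6 codons.
Arg: 6 codons.
Lys: 2 codons.
2 × 2 × 2 × 4 × 1 × 6 × 6 × 2 = 2304.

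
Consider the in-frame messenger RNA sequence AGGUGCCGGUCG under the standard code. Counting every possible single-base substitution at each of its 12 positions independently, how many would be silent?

10

Codon 1 (AGG, Arg): 2 synonymous substitutions.
Codon 2 (UGC, Cys): 1 synonymous substitution.
Codon 3 (CGG, Arg): 4 synonymous substitutions.
Codon 4 (UCG, Ser): 3 synonymous substitutions.
Total: 2 + 1 + 4 + 3 = 10.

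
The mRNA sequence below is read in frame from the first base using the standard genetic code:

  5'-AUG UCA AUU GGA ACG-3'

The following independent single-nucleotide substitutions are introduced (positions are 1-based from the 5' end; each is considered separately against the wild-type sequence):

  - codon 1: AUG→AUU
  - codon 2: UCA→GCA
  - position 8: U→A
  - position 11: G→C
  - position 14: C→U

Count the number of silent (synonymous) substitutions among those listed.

Codon 1: AUG (Met) → AUU (Ile) — missense.
Codon 2: UCA (Ser) → GCA (Ala) — missense.
Codon 3: AUU (Ile) → AAU (Asn) — missense.
Codon 4: GGA (Gly) → GCA (Ala) — missense.
Codon 5: ACG (Thr) → AUG (Met) — missense.
Synonymous: 0 of 5.

0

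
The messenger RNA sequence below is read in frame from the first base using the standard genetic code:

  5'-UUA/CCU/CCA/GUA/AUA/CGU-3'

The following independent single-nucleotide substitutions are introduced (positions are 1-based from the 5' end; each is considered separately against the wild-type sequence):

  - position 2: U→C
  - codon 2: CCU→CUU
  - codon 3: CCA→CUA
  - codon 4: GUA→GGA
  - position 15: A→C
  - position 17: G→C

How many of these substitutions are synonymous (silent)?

1

Codon 1: UUA (Leu) → UCA (Ser) — missense.
Codon 2: CCU (Pro) → CUU (Leu) — missense.
Codon 3: CCA (Pro) → CUA (Leu) — missense.
Codon 4: GUA (Val) → GGA (Gly) — missense.
Codon 5: AUA (Ile) → AUC (Ile) — synonymous.
Codon 6: CGU (Arg) → CCU (Pro) — missense.
Synonymous: 1 of 6.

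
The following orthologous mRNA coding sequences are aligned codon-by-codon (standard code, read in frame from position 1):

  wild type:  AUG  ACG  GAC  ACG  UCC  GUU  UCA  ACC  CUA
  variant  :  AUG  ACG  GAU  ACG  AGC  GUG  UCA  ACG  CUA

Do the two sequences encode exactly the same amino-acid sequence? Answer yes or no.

Codon 1: AUG Met / AUG Met — identical.
Codon 2: ACG Thr / ACG Thr — identical.
Codon 3: GAC Asp / GAU Asp — synonymous.
Codon 4: ACG Thr / ACG Thr — identical.
Codon 5: UCC Ser / AGC Ser — synonymous.
Codon 6: GUU Val / GUG Val — synonymous.
Codon 7: UCA Ser / UCA Ser — identical.
Codon 8: ACC Thr / ACG Thr — synonymous.
Codon 9: CUA Leu / CUA Leu — identical.
Nonsynonymous differences: 0 → same protein.

yes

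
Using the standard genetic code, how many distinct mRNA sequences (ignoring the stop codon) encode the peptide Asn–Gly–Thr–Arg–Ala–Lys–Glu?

Asn: 2 codons.
Gly: 4 codons.
Thr: 4 codons.
Arg: 6 codons.
Ala: 4 codons.
Lys: 2 codons.
Glu: 2 codons.
2 × 4 × 4 × 6 × 4 × 2 × 2 = 3072.

3072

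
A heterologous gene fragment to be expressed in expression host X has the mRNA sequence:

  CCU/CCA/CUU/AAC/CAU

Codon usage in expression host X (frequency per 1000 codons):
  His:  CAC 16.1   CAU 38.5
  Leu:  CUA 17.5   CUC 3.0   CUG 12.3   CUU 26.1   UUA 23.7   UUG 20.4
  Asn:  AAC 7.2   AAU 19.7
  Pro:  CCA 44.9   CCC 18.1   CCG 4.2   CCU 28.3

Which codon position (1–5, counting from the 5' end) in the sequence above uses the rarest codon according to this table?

4

Codon 1 CCU (Pro): 28.3 per 1000.
Codon 2 CCA (Pro): 44.9 per 1000.
Codon 3 CUU (Leu): 26.1 per 1000.
Codon 4 AAC (Asn): 7.2 per 1000.
Codon 5 CAU (His): 38.5 per 1000.
Lowest frequency is 7.2 at codon 4.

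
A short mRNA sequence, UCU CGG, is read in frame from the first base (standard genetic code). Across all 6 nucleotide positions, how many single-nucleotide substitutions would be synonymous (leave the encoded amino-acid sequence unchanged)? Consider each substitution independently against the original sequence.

Codon 1 (UCU, Ser): 3 synonymous substitutions.
Codon 2 (CGG, Arg): 4 synonymous substitutions.
Total: 3 + 4 = 7.

7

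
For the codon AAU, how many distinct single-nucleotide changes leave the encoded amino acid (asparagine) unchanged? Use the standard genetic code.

Position 1: none → 0 synonymous.
Position 2: none → 0 synonymous.
Position 3: AAC → 1 synonymous.
Total: 0 + 0 + 1 = 1.

1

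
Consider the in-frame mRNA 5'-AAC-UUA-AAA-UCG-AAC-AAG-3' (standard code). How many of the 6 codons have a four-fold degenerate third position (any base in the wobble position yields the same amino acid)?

1

Codon 1 AAC (Asn): third position 2-fold.
Codon 2 UUA (Leu): third position 2-fold.
Codon 3 AAA (Lys): third position 2-fold.
Codon 4 UCG (Ser): third position 4-fold.
Codon 5 AAC (Asn): third position 2-fold.
Codon 6 AAG (Lys): third position 2-fold.
Four-fold degenerate third positions: 1.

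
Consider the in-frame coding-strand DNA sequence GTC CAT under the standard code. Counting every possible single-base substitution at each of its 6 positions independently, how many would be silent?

4

Codon 1 (GTC, Val): 3 synonymous substitutions.
Codon 2 (CAT, His): 1 synonymous substitution.
Total: 3 + 1 = 4.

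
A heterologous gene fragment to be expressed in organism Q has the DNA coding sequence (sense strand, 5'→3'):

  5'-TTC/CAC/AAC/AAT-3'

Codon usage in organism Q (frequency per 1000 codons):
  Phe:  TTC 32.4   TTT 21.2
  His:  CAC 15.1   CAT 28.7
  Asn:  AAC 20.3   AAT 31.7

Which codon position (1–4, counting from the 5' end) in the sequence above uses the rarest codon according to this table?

2

Codon 1 TTC (Phe): 32.4 per 1000.
Codon 2 CAC (His): 15.1 per 1000.
Codon 3 AAC (Asn): 20.3 per 1000.
Codon 4 AAT (Asn): 31.7 per 1000.
Lowest frequency is 15.1 at codon 2.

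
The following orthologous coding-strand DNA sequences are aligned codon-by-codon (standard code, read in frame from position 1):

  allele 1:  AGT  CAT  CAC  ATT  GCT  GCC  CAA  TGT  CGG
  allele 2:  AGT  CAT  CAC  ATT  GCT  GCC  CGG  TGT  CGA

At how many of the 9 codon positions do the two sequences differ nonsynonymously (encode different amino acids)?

Codon 1: AGT Ser / AGT Ser — identical.
Codon 2: CAT His / CAT His — identical.
Codon 3: CAC His / CAC His — identical.
Codon 4: ATT Ile / ATT Ile — identical.
Codon 5: GCT Ala / GCT Ala — identical.
Codon 6: GCC Ala / GCC Ala — identical.
Codon 7: CAA Gln / CGG Arg — nonsynonymous.
Codon 8: TGT Cys / TGT Cys — identical.
Codon 9: CGG Arg / CGA Arg — synonymous.
Nonsynonymous differences: 1.

1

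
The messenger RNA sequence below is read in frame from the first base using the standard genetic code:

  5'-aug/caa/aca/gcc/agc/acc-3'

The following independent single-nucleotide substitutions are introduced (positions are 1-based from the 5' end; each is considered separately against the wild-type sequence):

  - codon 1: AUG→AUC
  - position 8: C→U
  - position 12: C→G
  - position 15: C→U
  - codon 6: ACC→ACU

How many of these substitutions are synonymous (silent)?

Codon 1: AUG (Met) → AUC (Ile) — missense.
Codon 3: ACA (Thr) → AUA (Ile) — missense.
Codon 4: GCC (Ala) → GCG (Ala) — synonymous.
Codon 5: AGC (Ser) → AGU (Ser) — synonymous.
Codon 6: ACC (Thr) → ACU (Thr) — synonymous.
Synonymous: 3 of 5.

3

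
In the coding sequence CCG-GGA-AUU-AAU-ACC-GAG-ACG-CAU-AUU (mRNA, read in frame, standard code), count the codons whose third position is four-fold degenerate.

Codon 1 CCG (Pro): third position 4-fold.
Codon 2 GGA (Gly): third position 4-fold.
Codon 3 AUU (Ile): third position 3-fold.
Codon 4 AAU (Asn): third position 2-fold.
Codon 5 ACC (Thr): third position 4-fold.
Codon 6 GAG (Glu): third position 2-fold.
Codon 7 ACG (Thr): third position 4-fold.
Codon 8 CAU (His): third position 2-fold.
Codon 9 AUU (Ile): third position 3-fold.
Four-fold degenerate third positions: 4.

4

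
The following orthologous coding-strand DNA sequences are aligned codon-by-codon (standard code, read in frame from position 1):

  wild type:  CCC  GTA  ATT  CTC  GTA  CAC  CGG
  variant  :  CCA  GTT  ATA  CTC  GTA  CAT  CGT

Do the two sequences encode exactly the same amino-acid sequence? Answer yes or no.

Codon 1: CCC Pro / CCA Pro — synonymous.
Codon 2: GTA Val / GTT Val — synonymous.
Codon 3: ATT Ile / ATA Ile — synonymous.
Codon 4: CTC Leu / CTC Leu — identical.
Codon 5: GTA Val / GTA Val — identical.
Codon 6: CAC His / CAT His — synonymous.
Codon 7: CGG Arg / CGT Arg — synonymous.
Nonsynonymous differences: 0 → same protein.

yes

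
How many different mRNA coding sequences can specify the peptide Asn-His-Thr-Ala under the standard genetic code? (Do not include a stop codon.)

Asn: 2 codons.
His: 2 codons.
Thr: 4 codons.
Ala: 4 codons.
2 × 2 × 4 × 4 = 64.

64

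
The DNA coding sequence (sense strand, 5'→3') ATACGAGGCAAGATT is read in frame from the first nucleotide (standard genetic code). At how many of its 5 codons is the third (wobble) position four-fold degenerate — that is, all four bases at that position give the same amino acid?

Codon 1 ATA (Ile): third position 3-fold.
Codon 2 CGA (Arg): third position 4-fold.
Codon 3 GGC (Gly): third position 4-fold.
Codon 4 AAG (Lys): third position 2-fold.
Codon 5 ATT (Ile): third position 3-fold.
Four-fold degenerate third positions: 2.

2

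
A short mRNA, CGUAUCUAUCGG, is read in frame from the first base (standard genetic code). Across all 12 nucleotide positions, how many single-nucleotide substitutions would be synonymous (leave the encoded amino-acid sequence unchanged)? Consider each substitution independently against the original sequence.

Codon 1 (CGU, Arg): 3 synonymous substitutions.
Codon 2 (AUC, Ile): 2 synonymous substitutions.
Codon 3 (UAU, Tyr): 1 synonymous substitution.
Codon 4 (CGG, Arg): 4 synonymous substitutions.
Total: 3 + 2 + 1 + 4 = 10.

10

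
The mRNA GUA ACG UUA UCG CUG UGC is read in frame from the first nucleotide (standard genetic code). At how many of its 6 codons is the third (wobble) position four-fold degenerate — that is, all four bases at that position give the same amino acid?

4

Codon 1 GUA (Val): third position 4-fold.
Codon 2 ACG (Thr): third position 4-fold.
Codon 3 UUA (Leu): third position 2-fold.
Codon 4 UCG (Ser): third position 4-fold.
Codon 5 CUG (Leu): third position 4-fold.
Codon 6 UGC (Cys): third position 2-fold.
Four-fold degenerate third positions: 4.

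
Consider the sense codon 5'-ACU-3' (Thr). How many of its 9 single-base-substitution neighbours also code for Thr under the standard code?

Position 1: none → 0 synonymous.
Position 2: none → 0 synonymous.
Position 3: ACC, ACA, ACG → 3 synonymous.
Total: 0 + 0 + 3 = 3.

3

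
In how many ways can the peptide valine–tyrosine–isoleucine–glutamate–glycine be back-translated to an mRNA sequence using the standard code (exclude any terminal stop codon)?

192

Val: 4 codons.
Tyr: 2 codons.
Ile: 3 codons.
Glu: 2 codons.
Gly: 4 codons.
4 × 2 × 3 × 2 × 4 = 192.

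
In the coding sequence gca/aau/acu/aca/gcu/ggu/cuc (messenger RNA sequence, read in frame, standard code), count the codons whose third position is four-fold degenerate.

6

Codon 1 GCA (Ala): third position 4-fold.
Codon 2 AAU (Asn): third position 2-fold.
Codon 3 ACU (Thr): third position 4-fold.
Codon 4 ACA (Thr): third position 4-fold.
Codon 5 GCU (Ala): third position 4-fold.
Codon 6 GGU (Gly): third position 4-fold.
Codon 7 CUC (Leu): third position 4-fold.
Four-fold degenerate third positions: 6.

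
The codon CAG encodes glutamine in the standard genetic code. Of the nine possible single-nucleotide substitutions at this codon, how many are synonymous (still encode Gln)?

1

Position 1: none → 0 synonymous.
Position 2: none → 0 synonymous.
Position 3: CAA → 1 synonymous.
Total: 0 + 0 + 1 = 1.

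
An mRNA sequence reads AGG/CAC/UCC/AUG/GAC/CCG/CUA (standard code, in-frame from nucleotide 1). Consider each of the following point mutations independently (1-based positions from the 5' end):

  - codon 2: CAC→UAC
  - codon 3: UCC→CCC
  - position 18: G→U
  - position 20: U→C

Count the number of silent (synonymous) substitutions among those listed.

Codon 2: CAC (His) → UAC (Tyr) — missense.
Codon 3: UCC (Ser) → CCC (Pro) — missense.
Codon 6: CCG (Pro) → CCU (Pro) — synonymous.
Codon 7: CUA (Leu) → CCA (Pro) — missense.
Synonymous: 1 of 4.

1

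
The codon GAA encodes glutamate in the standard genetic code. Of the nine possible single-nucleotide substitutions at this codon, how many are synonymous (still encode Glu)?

1

Position 1: none → 0 synonymous.
Position 2: none → 0 synonymous.
Position 3: GAG → 1 synonymous.
Total: 0 + 0 + 1 = 1.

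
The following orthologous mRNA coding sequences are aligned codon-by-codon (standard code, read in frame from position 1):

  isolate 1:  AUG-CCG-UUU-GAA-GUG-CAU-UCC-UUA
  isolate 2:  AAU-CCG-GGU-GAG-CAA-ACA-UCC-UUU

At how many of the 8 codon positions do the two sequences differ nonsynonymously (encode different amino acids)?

Codon 1: AUG Met / AAU Asn — nonsynonymous.
Codon 2: CCG Pro / CCG Pro — identical.
Codon 3: UUU Phe / GGU Gly — nonsynonymous.
Codon 4: GAA Glu / GAG Glu — synonymous.
Codon 5: GUG Val / CAA Gln — nonsynonymous.
Codon 6: CAU His / ACA Thr — nonsynonymous.
Codon 7: UCC Ser / UCC Ser — identical.
Codon 8: UUA Leu / UUU Phe — nonsynonymous.
Nonsynonymous differences: 5.

5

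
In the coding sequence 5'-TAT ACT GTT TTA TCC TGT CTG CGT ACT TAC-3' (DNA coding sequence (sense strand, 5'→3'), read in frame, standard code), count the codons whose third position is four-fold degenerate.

6

Codon 1 TAT (Tyr): third position 2-fold.
Codon 2 ACT (Thr): third position 4-fold.
Codon 3 GTT (Val): third position 4-fold.
Codon 4 TTA (Leu): third position 2-fold.
Codon 5 TCC (Ser): third position 4-fold.
Codon 6 TGT (Cys): third position 2-fold.
Codon 7 CTG (Leu): third position 4-fold.
Codon 8 CGT (Arg): third position 4-fold.
Codon 9 ACT (Thr): third position 4-fold.
Codon 10 TAC (Tyr): third position 2-fold.
Four-fold degenerate third positions: 6.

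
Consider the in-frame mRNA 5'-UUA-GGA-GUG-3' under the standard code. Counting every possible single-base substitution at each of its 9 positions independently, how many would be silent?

Codon 1 (UUA, Leu): 2 synonymous substitutions.
Codon 2 (GGA, Gly): 3 synonymous substitutions.
Codon 3 (GUG, Val): 3 synonymous substitutions.
Total: 2 + 3 + 3 = 8.

8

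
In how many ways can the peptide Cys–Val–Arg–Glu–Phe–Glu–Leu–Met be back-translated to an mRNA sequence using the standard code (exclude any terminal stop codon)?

Cys: 2 codons.
Val: 4 codons.
Arg: 6 codons.
Glu: 2 codons.
Phe: 2 codons.
Glu: 2 codons.
Leu: 6 codons.
Met: 1 codon.
2 × 4 × 6 × 2 × 2 × 2 × 6 × 1 = 2304.

2304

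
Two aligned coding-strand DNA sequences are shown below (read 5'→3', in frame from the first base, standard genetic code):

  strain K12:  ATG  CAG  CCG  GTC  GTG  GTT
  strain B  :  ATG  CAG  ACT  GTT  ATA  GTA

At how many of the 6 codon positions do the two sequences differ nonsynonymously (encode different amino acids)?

2

Codon 1: ATG Met / ATG Met — identical.
Codon 2: CAG Gln / CAG Gln — identical.
Codon 3: CCG Pro / ACT Thr — nonsynonymous.
Codon 4: GTC Val / GTT Val — synonymous.
Codon 5: GTG Val / ATA Ile — nonsynonymous.
Codon 6: GTT Val / GTA Val — synonymous.
Nonsynonymous differences: 2.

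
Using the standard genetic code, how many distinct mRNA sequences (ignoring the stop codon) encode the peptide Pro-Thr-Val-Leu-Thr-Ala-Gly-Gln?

49152

Pro: 4 codons.
Thr: 4 codons.
Val: 4 codons.
Leu: 6 codons.
Thr: 4 codons.
Ala: 4 codons.
Gly: 4 codons.
Gln: 2 codons.
4 × 4 × 4 × 6 × 4 × 4 × 4 × 2 = 49152.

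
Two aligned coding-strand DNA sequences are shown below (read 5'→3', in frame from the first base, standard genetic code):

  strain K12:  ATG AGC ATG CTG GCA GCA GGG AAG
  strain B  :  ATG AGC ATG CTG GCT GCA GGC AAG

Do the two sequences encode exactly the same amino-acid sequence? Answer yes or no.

yes

Codon 1: ATG Met / ATG Met — identical.
Codon 2: AGC Ser / AGC Ser — identical.
Codon 3: ATG Met / ATG Met — identical.
Codon 4: CTG Leu / CTG Leu — identical.
Codon 5: GCA Ala / GCT Ala — synonymous.
Codon 6: GCA Ala / GCA Ala — identical.
Codon 7: GGG Gly / GGC Gly — synonymous.
Codon 8: AAG Lys / AAG Lys — identical.
Nonsynonymous differences: 0 → same protein.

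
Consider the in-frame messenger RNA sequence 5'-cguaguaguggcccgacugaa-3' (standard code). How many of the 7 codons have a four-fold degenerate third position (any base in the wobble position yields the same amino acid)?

4

Codon 1 CGU (Arg): third position 4-fold.
Codon 2 AGU (Ser): third position 2-fold.
Codon 3 AGU (Ser): third position 2-fold.
Codon 4 GGC (Gly): third position 4-fold.
Codon 5 CCG (Pro): third position 4-fold.
Codon 6 ACU (Thr): third position 4-fold.
Codon 7 GAA (Glu): third position 2-fold.
Four-fold degenerate third positions: 4.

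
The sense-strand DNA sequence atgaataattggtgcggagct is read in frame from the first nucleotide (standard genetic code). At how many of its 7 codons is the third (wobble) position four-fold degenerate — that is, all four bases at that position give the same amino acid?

Codon 1 ATG (Met): third position 1-fold.
Codon 2 AAT (Asn): third position 2-fold.
Codon 3 AAT (Asn): third position 2-fold.
Codon 4 TGG (Trp): third position 1-fold.
Codon 5 TGC (Cys): third position 2-fold.
Codon 6 GGA (Gly): third position 4-fold.
Codon 7 GCT (Ala): third position 4-fold.
Four-fold degenerate third positions: 2.

2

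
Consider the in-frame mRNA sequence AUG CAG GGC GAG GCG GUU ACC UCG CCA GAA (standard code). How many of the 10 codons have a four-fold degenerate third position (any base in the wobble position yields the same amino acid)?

Codon 1 AUG (Met): third position 1-fold.
Codon 2 CAG (Gln): third position 2-fold.
Codon 3 GGC (Gly): third position 4-fold.
Codon 4 GAG (Glu): third position 2-fold.
Codon 5 GCG (Ala): third position 4-fold.
Codon 6 GUU (Val): third position 4-fold.
Codon 7 ACC (Thr): third position 4-fold.
Codon 8 UCG (Ser): third position 4-fold.
Codon 9 CCA (Pro): third position 4-fold.
Codon 10 GAA (Glu): third position 2-fold.
Four-fold degenerate third positions: 6.

6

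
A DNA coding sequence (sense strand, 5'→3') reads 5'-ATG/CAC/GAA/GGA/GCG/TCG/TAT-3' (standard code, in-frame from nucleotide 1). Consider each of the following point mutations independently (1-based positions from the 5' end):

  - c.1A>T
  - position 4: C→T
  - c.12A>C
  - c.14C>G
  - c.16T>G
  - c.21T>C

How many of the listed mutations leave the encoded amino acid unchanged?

Codon 1: ATG (Met) → TTG (Leu) — missense.
Codon 2: CAC (His) → TAC (Tyr) — missense.
Codon 4: GGA (Gly) → GGC (Gly) — synonymous.
Codon 5: GCG (Ala) → GGG (Gly) — missense.
Codon 6: TCG (Ser) → GCG (Ala) — missense.
Codon 7: TAT (Tyr) → TAC (Tyr) — synonymous.
Synonymous: 2 of 6.

2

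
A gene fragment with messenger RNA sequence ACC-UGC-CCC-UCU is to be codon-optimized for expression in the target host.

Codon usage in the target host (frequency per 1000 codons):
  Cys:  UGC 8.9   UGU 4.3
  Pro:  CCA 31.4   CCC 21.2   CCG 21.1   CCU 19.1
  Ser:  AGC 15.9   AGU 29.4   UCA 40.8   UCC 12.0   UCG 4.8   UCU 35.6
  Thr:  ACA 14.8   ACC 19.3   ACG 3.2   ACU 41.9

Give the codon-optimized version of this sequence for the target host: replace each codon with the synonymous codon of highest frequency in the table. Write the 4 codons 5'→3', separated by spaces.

Codon 1 (Thr): best is ACU at 41.9.
Codon 2 (Cys): best is UGC at 8.9.
Codon 3 (Pro): best is CCA at 31.4.
Codon 4 (Ser): best is UCA at 40.8.

ACU UGC CCA UCA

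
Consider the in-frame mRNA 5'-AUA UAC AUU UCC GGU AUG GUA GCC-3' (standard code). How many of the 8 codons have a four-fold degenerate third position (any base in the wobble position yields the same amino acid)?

Codon 1 AUA (Ile): third position 3-fold.
Codon 2 UAC (Tyr): third position 2-fold.
Codon 3 AUU (Ile): third position 3-fold.
Codon 4 UCC (Ser): third position 4-fold.
Codon 5 GGU (Gly): third position 4-fold.
Codon 6 AUG (Met): third position 1-fold.
Codon 7 GUA (Val): third position 4-fold.
Codon 8 GCC (Ala): third position 4-fold.
Four-fold degenerate third positions: 4.

4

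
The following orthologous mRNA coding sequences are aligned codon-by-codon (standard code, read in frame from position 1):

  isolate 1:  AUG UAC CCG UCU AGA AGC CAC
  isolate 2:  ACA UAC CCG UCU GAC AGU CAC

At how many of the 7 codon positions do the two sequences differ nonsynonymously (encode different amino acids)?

2

Codon 1: AUG Met / ACA Thr — nonsynonymous.
Codon 2: UAC Tyr / UAC Tyr — identical.
Codon 3: CCG Pro / CCG Pro — identical.
Codon 4: UCU Ser / UCU Ser — identical.
Codon 5: AGA Arg / GAC Asp — nonsynonymous.
Codon 6: AGC Ser / AGU Ser — synonymous.
Codon 7: CAC His / CAC His — identical.
Nonsynonymous differences: 2.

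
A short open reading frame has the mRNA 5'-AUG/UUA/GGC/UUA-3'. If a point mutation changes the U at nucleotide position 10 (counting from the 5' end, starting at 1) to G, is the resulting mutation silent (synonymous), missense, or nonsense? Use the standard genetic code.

Position 10 falls in codon 4: UUA → Leu.
After the substitution the codon is GUA → Val.
Leu ≠ Val, so this is a missense mutation.

missense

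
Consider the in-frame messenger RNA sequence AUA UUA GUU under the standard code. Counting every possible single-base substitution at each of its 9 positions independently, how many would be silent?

Codon 1 (AUA, Ile): 2 synonymous substitutions.
Codon 2 (UUA, Leu): 2 synonymous substitutions.
Codon 3 (GUU, Val): 3 synonymous substitutions.
Total: 2 + 2 + 3 = 7.

7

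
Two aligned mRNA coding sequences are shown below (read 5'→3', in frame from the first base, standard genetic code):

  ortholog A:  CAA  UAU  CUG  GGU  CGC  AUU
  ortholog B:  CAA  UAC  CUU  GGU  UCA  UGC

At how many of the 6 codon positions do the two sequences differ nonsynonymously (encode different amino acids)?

Codon 1: CAA Gln / CAA Gln — identical.
Codon 2: UAU Tyr / UAC Tyr — synonymous.
Codon 3: CUG Leu / CUU Leu — synonymous.
Codon 4: GGU Gly / GGU Gly — identical.
Codon 5: CGC Arg / UCA Ser — nonsynonymous.
Codon 6: AUU Ile / UGC Cys — nonsynonymous.
Nonsynonymous differences: 2.

2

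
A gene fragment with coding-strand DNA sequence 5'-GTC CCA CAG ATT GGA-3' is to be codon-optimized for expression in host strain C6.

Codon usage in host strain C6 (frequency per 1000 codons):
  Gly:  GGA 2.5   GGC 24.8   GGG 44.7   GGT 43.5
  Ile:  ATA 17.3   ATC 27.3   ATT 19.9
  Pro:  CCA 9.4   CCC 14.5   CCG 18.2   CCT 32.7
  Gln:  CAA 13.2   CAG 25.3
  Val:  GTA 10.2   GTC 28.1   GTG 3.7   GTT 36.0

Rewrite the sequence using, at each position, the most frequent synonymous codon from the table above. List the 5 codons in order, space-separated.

Codon 1 (Val): best is GTT at 36.0.
Codon 2 (Pro): best is CCT at 32.7.
Codon 3 (Gln): best is CAG at 25.3.
Codon 4 (Ile): best is ATC at 27.3.
Codon 5 (Gly): best is GGG at 44.7.

GTT CCT CAG ATC GGG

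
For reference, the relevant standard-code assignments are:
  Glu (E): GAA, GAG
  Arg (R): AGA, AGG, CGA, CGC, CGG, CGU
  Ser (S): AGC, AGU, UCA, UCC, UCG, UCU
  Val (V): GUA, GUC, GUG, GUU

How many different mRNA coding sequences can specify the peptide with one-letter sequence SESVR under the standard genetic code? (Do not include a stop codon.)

Ser: 6 codons.
Glu: 2 codons.
Ser: 6 codons.
Val: 4 codons.
Arg: 6 codons.
6 × 2 × 6 × 4 × 6 = 1728.

1728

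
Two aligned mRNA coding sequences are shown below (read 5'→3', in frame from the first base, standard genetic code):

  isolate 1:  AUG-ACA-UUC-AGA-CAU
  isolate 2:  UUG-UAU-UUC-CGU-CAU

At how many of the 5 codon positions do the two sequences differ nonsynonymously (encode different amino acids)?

Codon 1: AUG Met / UUG Leu — nonsynonymous.
Codon 2: ACA Thr / UAU Tyr — nonsynonymous.
Codon 3: UUC Phe / UUC Phe — identical.
Codon 4: AGA Arg / CGU Arg — synonymous.
Codon 5: CAU His / CAU His — identical.
Nonsynonymous differences: 2.

2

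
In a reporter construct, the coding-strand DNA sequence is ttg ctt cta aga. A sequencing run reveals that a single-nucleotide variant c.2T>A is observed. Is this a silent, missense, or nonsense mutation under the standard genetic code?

nonsense

Position 2 falls in codon 1: TTG → Leu.
After the substitution the codon is TAG → Stop.
The new codon is a stop codon, so this is a nonsense mutation.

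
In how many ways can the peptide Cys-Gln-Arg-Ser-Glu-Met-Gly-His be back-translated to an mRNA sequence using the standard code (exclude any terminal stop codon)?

2304

Cys: 2 codons.
Gln: 2 codons.
Arg: 6 codons.
Ser: 6 codons.
Glu: 2 codons.
Met: 1 codon.
Gly: 4 codons.
His: 2 codons.
2 × 2 × 6 × 6 × 2 × 1 × 4 × 2 = 2304.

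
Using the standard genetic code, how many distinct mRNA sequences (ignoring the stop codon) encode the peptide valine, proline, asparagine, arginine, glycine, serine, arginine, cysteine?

Val: 4 codons.
Pro: 4 codons.
Asn: 2 codons.
Arg: 6 codons.
Gly: 4 codons.
Ser: 6 codons.
Arg: 6 codons.
Cys: 2 codons.
4 × 4 × 2 × 6 × 4 × 6 × 6 × 2 = 55296.

55296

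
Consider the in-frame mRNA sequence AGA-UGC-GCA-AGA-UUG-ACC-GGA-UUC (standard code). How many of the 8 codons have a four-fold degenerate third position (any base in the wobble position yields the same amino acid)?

Codon 1 AGA (Arg): third position 2-fold.
Codon 2 UGC (Cys): third position 2-fold.
Codon 3 GCA (Ala): third position 4-fold.
Codon 4 AGA (Arg): third position 2-fold.
Codon 5 UUG (Leu): third position 2-fold.
Codon 6 ACC (Thr): third position 4-fold.
Codon 7 GGA (Gly): third position 4-fold.
Codon 8 UUC (Phe): third position 2-fold.
Four-fold degenerate third positions: 3.

3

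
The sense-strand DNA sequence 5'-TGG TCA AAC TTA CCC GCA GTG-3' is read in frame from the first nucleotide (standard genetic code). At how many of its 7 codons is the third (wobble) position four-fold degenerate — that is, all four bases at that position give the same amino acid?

4

Codon 1 TGG (Trp): third position 1-fold.
Codon 2 TCA (Ser): third position 4-fold.
Codon 3 AAC (Asn): third position 2-fold.
Codon 4 TTA (Leu): third position 2-fold.
Codon 5 CCC (Pro): third position 4-fold.
Codon 6 GCA (Ala): third position 4-fold.
Codon 7 GTG (Val): third position 4-fold.
Four-fold degenerate third positions: 4.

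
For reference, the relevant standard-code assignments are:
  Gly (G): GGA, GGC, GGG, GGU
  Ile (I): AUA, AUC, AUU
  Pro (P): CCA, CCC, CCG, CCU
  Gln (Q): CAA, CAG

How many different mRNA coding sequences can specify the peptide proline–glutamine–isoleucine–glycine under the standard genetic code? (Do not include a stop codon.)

Pro: 4 codons.
Gln: 2 codons.
Ile: 3 codons.
Gly: 4 codons.
4 × 2 × 3 × 4 = 96.

96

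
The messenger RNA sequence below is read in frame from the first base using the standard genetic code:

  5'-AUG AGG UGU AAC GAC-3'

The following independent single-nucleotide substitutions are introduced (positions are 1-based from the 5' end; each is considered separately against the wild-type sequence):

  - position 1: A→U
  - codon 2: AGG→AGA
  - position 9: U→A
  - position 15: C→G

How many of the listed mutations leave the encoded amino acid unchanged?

1

Codon 1: AUG (Met) → UUG (Leu) — missense.
Codon 2: AGG (Arg) → AGA (Arg) — synonymous.
Codon 3: UGU (Cys) → UGA (Stop) — nonsense.
Codon 5: GAC (Asp) → GAG (Glu) — missense.
Synonymous: 1 of 4.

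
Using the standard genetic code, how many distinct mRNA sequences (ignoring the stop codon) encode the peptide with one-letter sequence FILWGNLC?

Phe: 2 codons.
Ile: 3 codons.
Leu: 6 codons.
Trp: 1 codon.
Gly: 4 codons.
Asn: 2 codons.
Leu: 6 codons.
Cys: 2 codons.
2 × 3 × 6 × 1 × 4 × 2 × 6 × 2 = 3456.

3456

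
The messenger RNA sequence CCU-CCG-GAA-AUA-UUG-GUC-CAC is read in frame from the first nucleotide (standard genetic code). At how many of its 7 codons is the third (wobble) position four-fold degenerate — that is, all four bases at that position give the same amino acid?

Codon 1 CCU (Pro): third position 4-fold.
Codon 2 CCG (Pro): third position 4-fold.
Codon 3 GAA (Glu): third position 2-fold.
Codon 4 AUA (Ile): third position 3-fold.
Codon 5 UUG (Leu): third position 2-fold.
Codon 6 GUC (Val): third position 4-fold.
Codon 7 CAC (His): third position 2-fold.
Four-fold degenerate third positions: 3.

3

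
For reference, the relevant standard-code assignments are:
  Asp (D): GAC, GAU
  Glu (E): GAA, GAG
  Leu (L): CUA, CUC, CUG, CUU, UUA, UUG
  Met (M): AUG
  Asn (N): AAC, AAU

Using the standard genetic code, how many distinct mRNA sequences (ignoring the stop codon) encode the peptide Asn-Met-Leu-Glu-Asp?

Asn: 2 codons.
Met: 1 codon.
Leu: 6 codons.
Glu: 2 codons.
Asp: 2 codons.
2 × 1 × 6 × 2 × 2 = 48.

48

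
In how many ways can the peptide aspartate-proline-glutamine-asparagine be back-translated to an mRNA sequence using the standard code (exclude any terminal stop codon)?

Asp: 2 codons.
Pro: 4 codons.
Gln: 2 codons.
Asn: 2 codons.
2 × 4 × 2 × 2 = 32.

32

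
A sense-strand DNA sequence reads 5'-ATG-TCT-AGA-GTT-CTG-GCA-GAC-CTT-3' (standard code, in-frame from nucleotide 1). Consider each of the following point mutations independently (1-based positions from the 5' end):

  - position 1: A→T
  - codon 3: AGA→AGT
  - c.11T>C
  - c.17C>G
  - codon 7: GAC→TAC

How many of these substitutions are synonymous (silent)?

0

Codon 1: ATG (Met) → TTG (Leu) — missense.
Codon 3: AGA (Arg) → AGT (Ser) — missense.
Codon 4: GTT (Val) → GCT (Ala) — missense.
Codon 6: GCA (Ala) → GGA (Gly) — missense.
Codon 7: GAC (Asp) → TAC (Tyr) — missense.
Synonymous: 0 of 5.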